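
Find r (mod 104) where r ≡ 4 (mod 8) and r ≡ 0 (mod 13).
M = 8 × 13 = 104. M₁ = 13, y₁ ≡ 5 (mod 8). M₂ = 8, y₂ ≡ 5 (mod 13). r = 4×13×5 + 0×8×5 ≡ 52 (mod 104)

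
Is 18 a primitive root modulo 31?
18^{15} ≡ 1 (mod 31) and 15 < 30, so ord_31(18) = 15 ≠ 30 and 18 is not a primitive root.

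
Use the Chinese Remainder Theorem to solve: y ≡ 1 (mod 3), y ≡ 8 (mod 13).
M = 3 × 13 = 39. M₁ = 13, y₁ ≡ 1 (mod 3). M₂ = 3, y₂ ≡ 9 (mod 13). y = 1×13×1 + 8×3×9 ≡ 34 (mod 39)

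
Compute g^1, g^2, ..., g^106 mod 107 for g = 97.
97^1, 97^2, ..., 97^{106} mod 107: [97, 100, 70, 49, 45, 85, 6, 47, 65, 99, 80, 56, 82, 36, 68, 69, 59, 52, 15, 64, 2, 87, 93, 33, 98, 90, 63, 12, 94, 23, 91, 53, 5, 57, 72, 29, 31, 11, 104, 30, 21, 4, 67, 79, 66, 89, 73, 19, 24, 81, 46, 75, 106, 10, 7, 37, 58, 62, 22, 101, 60, 42, 8, 27, 51, 25, 71, 39, 38, 48, 55, 92, 43, 105, 20, 14, 74, 9, 17, 44, 95, 13, 84, 16, 54, 102, 50, 35, 78, 76, 96, 3, 77, 86, 103, 40, 28, 41, 18, 34, 88, 83, 26, 61, 32, 1]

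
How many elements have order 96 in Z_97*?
A prime p has φ(p-1) primitive roots; here φ(96) = 32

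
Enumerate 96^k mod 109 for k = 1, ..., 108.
96^1, 96^2, ..., 96^{108} mod 109: [96, 60, 92, 3, 70, 71, 58, 9, 101, 104, 65, 27, 85, 94, 86, 81, 37, 64, 40, 25, 2, 83, 11, 75, 6, 31, 33, 7, 18, 93, 99, 21, 54, 61, 79, 63, 53, 74, 19, 80, 50, 4, 57, 22, 41, 12, 62, 66, 14, 36, 77, 89, 42, 108, 13, 49, 17, 106, 39, 38, 51, 100, 8, 5, 44, 82, 24, 15, 23, 28, 72, 45, 69, 84, 107, 26, 98, 34, 103, 78, 76, 102, 91, 16, 10, 88, 55, 48, 30, 46, 56, 35, 90, 29, 59, 105, 52, 87, 68, 97, 47, 43, 95, 73, 32, 20, 67, 1]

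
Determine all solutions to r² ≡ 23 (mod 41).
The square roots of 23 mod 41 are 33 and 8. Verify: 33² = 1089 ≡ 23 (mod 41)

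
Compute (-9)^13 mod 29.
By repeated squaring (mod 29): (-9)^{1}≡20, (-9)^{2}≡23, (-9)^{4}≡7, (-9)^{8}≡20. Then (-9)^{13} = (-9)^{8+4+1} ≡ 20 × 7 × 20 ≡ 16 (mod 29)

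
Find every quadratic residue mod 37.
Squares in Z_37*: {1, 3, 4, 7, 9, 10, 11, 12, 16, 21, 25, 26, 27, 28, 30, 33, 34, 36}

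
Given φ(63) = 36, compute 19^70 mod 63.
By Euler: 19^{36} ≡ 1 mod 63 since gcd(19, 63) = 1. 70 = 1×36 + 34. So 19^{70} ≡ 19^{34} ≡ 37 mod 63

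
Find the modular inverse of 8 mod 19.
Since 19 is prime, by Fermat 8^(-1) ≡ 8^{17} ≡ 12 (mod 19). Verify: 8 × 12 = 96 ≡ 1 (mod 19)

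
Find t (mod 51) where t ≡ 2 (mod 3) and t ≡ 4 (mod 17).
M = 3 × 17 = 51. M₁ = 17, y₁ ≡ 2 (mod 3). M₂ = 3, y₂ ≡ 6 (mod 17). t = 2×17×2 + 4×3×6 ≡ 38 (mod 51)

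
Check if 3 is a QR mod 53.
By Euler's criterion: 3^{26} ≡ 52 (mod 53). Since this equals -1 (≡ 52), 3 is not a QR.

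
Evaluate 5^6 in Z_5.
By repeated squaring mod 5: 5^{1}≡0, 5^{2}≡0, 5^{4}≡0. Then 5^{6} = 5^{4+2} ≡ 0 × 0 ≡ 0 mod 5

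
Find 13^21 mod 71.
By repeated squaring mod 71: 13^{1}≡13, 13^{2}≡27, 13^{4}≡19, 13^{8}≡6, 13^{16}≡36. Then 13^{21} = 13^{16+4+1} ≡ 36 × 19 × 13 ≡ 17 mod 71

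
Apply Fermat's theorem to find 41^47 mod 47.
By Fermat: 41^{46} ≡ 1 mod 47. So 41^{47} = 41^{46} · 41^{1} ≡ 41^{1} ≡ 41 mod 47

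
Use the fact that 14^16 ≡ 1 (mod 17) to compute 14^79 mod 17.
By Fermat: 14^{16} ≡ 1 (mod 17). 79 = 4×16 + 15. So 14^{79} ≡ 14^{15} ≡ 11 (mod 17)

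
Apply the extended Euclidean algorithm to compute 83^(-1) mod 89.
Extended GCD: 83(-15) + 89(14) = 1. So 83^(-1) ≡ -15 ≡ 74 (mod 89). Verify: 83 × 74 = 6142 ≡ 1 (mod 89)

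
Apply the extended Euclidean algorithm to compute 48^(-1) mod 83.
Extended GCD: 48(-19) + 83(11) = 1. So 48^(-1) ≡ -19 ≡ 64 mod 83. Verify: 48 × 64 = 3072 ≡ 1 mod 83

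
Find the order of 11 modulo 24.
Powers of 11 mod 24: 11^1≡11, 11^2≡1. ord_24(11) = 2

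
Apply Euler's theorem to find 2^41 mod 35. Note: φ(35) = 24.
By Euler: 2^{24} ≡ 1 mod 35 since gcd(2, 35) = 1. 41 = 1×24 + 17. So 2^{41} ≡ 2^{17} ≡ 32 mod 35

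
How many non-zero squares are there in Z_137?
The squaring map on Z_137* is 2-to-1, so there are (136)/2 = 68 QRs.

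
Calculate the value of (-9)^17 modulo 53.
By repeated squaring (mod 53): (-9)^{1}≡44, (-9)^{2}≡28, (-9)^{4}≡42, (-9)^{8}≡15, (-9)^{16}≡13. Then (-9)^{17} = (-9)^{16+1} ≡ 13 × 44 ≡ 42 (mod 53)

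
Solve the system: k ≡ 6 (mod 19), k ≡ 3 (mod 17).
M = 19 × 17 = 323. M₁ = 17, y₁ ≡ 9 (mod 19). M₂ = 19, y₂ ≡ 9 (mod 17). k = 6×17×9 + 3×19×9 ≡ 139 (mod 323)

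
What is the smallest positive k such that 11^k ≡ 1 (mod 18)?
Powers of 11 mod 18: 11^1≡11, 11^2≡13, 11^3≡17, 11^4≡7, 11^5≡5, 11^6≡1. So the order of 11 is 6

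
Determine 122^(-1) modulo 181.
Since 181 is prime, by Fermat 122^(-1) ≡ 122^{179} ≡ 46 mod 181. Verify: 122 × 46 = 5612 ≡ 1 mod 181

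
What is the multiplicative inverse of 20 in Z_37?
Since 37 is prime, by Fermat 20^(-1) ≡ 20^{35} ≡ 13 mod 37. Verify: 20 × 13 = 260 ≡ 1 mod 37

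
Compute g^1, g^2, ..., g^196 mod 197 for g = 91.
91^1, 91^2, ..., 91^{196} mod 197: [91, 7, 46, 49, 125, 146, 87, 37, 18, 62, 126, 40, 94, 83, 67, 187, 75, 127, 131, 101, 129, 116, 115, 24, 17, 168, 119, 191, 45, 155, 118, 100, 38, 109, 69, 172, 89, 22, 32, 154, 27, 93, 189, 60, 141, 26, 2, 182, 14, 92, 98, 53, 95, 174, 74, 36, 124, 55, 80, 188, 166, 134, 177, 150, 57, 65, 5, 61, 35, 33, 48, 34, 139, 41, 185, 90, 113, 39, 3, 76, 21, 138, 147, 178, 44, 64, 111, 54, 186, 181, 120, 85, 52, 4, 167, 28, 184, 196, 106, 190, 151, 148, 72, 51, 110, 160, 179, 135, 71, 157, 103, 114, 130, 10, 122, 70, 66, 96, 68, 81, 82, 173, 180, 29, 78, 6, 152, 42, 79, 97, 159, 88, 128, 25, 108, 175, 165, 43, 170, 104, 8, 137, 56, 171, 195, 15, 183, 105, 99, 144, 102, 23, 123, 161, 73, 142, 117, 9, 31, 63, 20, 47, 140, 132, 192, 136, 162, 164, 149, 163, 58, 156, 12, 107, 84, 158, 194, 121, 176, 59, 50, 19, 153, 133, 86, 143, 11, 16, 77, 112, 145, 193, 30, 169, 13, 1]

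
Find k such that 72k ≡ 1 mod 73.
Since 73 is prime, by Fermat 72^(-1) ≡ 72^{71} ≡ 72 mod 73. Verify: 72 × 72 = 5184 ≡ 1 mod 73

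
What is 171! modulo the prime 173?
(172)! = (171)! × (172) ≡ -1 mod 173. So (171)! ≡ -1 × (172)^(-1) ≡ (-1)×(-1) = 1 mod 173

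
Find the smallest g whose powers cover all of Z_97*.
g = 5. For each prime q|96: 5^{48}≡96, 5^{32}≡35, none ≡ 1, so ord_97(5) = 96 and 5 is a primitive root.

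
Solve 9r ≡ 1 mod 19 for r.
Since 19 is prime, by Fermat 9^(-1) ≡ 9^{17} ≡ 17 mod 19. Verify: 9 × 17 = 153 ≡ 1 mod 19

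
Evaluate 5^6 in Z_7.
Using Fermat: 5^{6} ≡ 1 mod 7. 6 ≡ 0 mod 6. So 5^{6} ≡ 5^{0} ≡ 1 mod 7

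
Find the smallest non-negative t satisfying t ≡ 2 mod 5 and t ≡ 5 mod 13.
M = 5 × 13 = 65. M₁ = 13, y₁ ≡ 2 mod 5. M₂ = 5, y₂ ≡ 8 mod 13. t = 2×13×2 + 5×5×8 ≡ 57 mod 65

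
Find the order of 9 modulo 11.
Powers of 9 mod 11: 9^1≡9, 9^2≡4, 9^3≡3, 9^4≡5, 9^5≡1. Order = 5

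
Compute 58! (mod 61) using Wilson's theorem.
(60)! = (58)! × (59) × (60) ≡ -1 (mod 61). So (58)! ≡ -1 × [(60)(59)]^(-1) ≡ 30 (mod 61)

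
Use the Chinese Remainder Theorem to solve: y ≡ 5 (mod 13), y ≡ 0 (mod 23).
M = 13 × 23 = 299. M₁ = 23, y₁ ≡ 4 (mod 13). M₂ = 13, y₂ ≡ 16 (mod 23). y = 5×23×4 + 0×13×16 ≡ 161 (mod 299)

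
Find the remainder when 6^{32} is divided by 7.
By Fermat: 6^{6} ≡ 1 mod 7. 32 = 5×6 + 2. So 6^{32} ≡ 6^{2} ≡ 1 mod 7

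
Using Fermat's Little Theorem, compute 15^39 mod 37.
By Fermat: 15^{36} ≡ 1 (mod 37). So 15^{39} = 15^{36} · 15^{3} ≡ 15^{3} ≡ 8 (mod 37)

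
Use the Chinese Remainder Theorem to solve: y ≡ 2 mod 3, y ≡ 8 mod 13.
M = 3 × 13 = 39. M₁ = 13, y₁ ≡ 1 mod 3. M₂ = 3, y₂ ≡ 9 mod 13. y = 2×13×1 + 8×3×9 ≡ 8 mod 39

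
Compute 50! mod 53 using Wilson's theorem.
(52)! = (50)! × (51) × (52) ≡ -1 mod 53. So (50)! ≡ -1 × [(52)(51)]^(-1) ≡ 26 mod 53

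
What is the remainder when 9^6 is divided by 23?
By repeated squaring mod 23: 9^{1}≡9, 9^{2}≡12, 9^{4}≡6. Then 9^{6} = 9^{4+2} ≡ 6 × 12 ≡ 3 mod 23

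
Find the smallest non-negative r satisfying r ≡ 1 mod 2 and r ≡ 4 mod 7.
M = 2 × 7 = 14. M₁ = 7, y₁ ≡ 1 mod 2. M₂ = 2, y₂ ≡ 4 mod 7. r = 1×7×1 + 4×2×4 ≡ 11 mod 14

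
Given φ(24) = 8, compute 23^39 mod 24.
By Euler: 23^{8} ≡ 1 mod 24 since gcd(23, 24) = 1. 39 = 4×8 + 7. So 23^{39} ≡ 23^{7} ≡ 23 mod 24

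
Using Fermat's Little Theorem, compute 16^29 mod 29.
By Fermat: 16^{28} ≡ 1 mod 29. So 16^{29} = 16^{28} · 16^{1} ≡ 16^{1} ≡ 16 mod 29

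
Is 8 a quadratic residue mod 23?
By Euler's criterion: 8^{11} ≡ 1 mod 23. Since this equals 1, 8 is a QR.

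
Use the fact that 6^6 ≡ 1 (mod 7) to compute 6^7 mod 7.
By Fermat: 6^{6} ≡ 1 (mod 7). So 6^{7} = 6^{6} · 6^{1} ≡ 6^{1} ≡ 6 (mod 7)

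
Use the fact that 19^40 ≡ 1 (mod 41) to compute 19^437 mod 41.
By Fermat: 19^{40} ≡ 1 (mod 41). 437 ≡ 37 (mod 40). So 19^{437} ≡ 19^{37} ≡ 24 (mod 41)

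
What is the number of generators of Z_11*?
A prime p has φ(p-1) primitive roots; here φ(10) = 4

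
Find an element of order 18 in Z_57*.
2 has order 18 mod 57 since 2^{18} ≡ 1 mod 57 and no smaller power works.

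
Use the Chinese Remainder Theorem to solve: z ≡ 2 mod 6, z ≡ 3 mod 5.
M = 6 × 5 = 30. M₁ = 5, y₁ ≡ 5 mod 6. M₂ = 6, y₂ ≡ 1 mod 5. z = 2×5×5 + 3×6×1 ≡ 8 mod 30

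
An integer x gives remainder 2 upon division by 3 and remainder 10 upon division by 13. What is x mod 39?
M = 3 × 13 = 39. M₁ = 13, y₁ ≡ 1 mod 3. M₂ = 3, y₂ ≡ 9 mod 13. x = 2×13×1 + 10×3×9 ≡ 23 mod 39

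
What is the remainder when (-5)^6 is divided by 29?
By repeated squaring mod 29: (-5)^{1}≡24, (-5)^{2}≡25, (-5)^{4}≡16. Then (-5)^{6} = (-5)^{4+2} ≡ 16 × 25 ≡ 23 mod 29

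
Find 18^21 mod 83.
By repeated squaring mod 83: 18^{1}≡18, 18^{2}≡75, 18^{4}≡64, 18^{8}≡29, 18^{16}≡11. Then 18^{21} = 18^{16+4+1} ≡ 11 × 64 × 18 ≡ 56 mod 83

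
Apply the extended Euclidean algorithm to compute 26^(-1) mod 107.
Extended GCD: 26(-37) + 107(9) = 1. So 26^(-1) ≡ -37 ≡ 70 mod 107. Verify: 26 × 70 = 1820 ≡ 1 mod 107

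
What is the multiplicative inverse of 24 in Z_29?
Since 29 is prime, by Fermat 24^(-1) ≡ 24^{27} ≡ 23 mod 29. Verify: 24 × 23 = 552 ≡ 1 mod 29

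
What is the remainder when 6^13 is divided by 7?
Using Fermat: 6^{6} ≡ 1 (mod 7). 13 ≡ 1 (mod 6). So 6^{13} ≡ 6^{1} ≡ 6 (mod 7)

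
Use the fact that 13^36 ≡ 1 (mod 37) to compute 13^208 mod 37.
By Fermat: 13^{36} ≡ 1 (mod 37). 208 ≡ 28 (mod 36). So 13^{208} ≡ 13^{28} ≡ 33 (mod 37)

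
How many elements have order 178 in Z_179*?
A prime p has φ(p-1) primitive roots; here φ(178) = 88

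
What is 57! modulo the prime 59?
(58)! = (57)! × (58) ≡ -1 (mod 59). So (57)! ≡ -1 × (58)^(-1) ≡ (-1)×(-1) = 1 (mod 59)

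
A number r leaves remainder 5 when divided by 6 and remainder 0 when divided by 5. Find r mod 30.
M = 6 × 5 = 30. M₁ = 5, y₁ ≡ 5 mod 6. M₂ = 6, y₂ ≡ 1 mod 5. r = 5×5×5 + 0×6×1 ≡ 5 mod 30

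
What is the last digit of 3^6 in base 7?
Using Fermat: 3^{6} ≡ 1 mod 7. 6 ≡ 0 mod 6. So 3^{6} ≡ 3^{0} ≡ 1 mod 7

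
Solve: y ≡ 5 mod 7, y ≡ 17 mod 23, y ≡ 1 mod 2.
M = 7 × 23 × 2 = 322. M₁ = 46, y₁ ≡ 2 mod 7. M₂ = 14, y₂ ≡ 5 mod 23. M₃ = 161, y₃ ≡ 1 mod 2. y = 5×46×2 + 17×14×5 + 1×161×1 ≡ 201 mod 322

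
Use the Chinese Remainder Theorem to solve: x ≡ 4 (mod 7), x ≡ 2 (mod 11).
M = 7 × 11 = 77. M₁ = 11, y₁ ≡ 2 (mod 7). M₂ = 7, y₂ ≡ 8 (mod 11). x = 4×11×2 + 2×7×8 ≡ 46 (mod 77)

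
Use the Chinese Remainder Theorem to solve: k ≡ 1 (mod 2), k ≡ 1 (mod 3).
M = 2 × 3 = 6. M₁ = 3, y₁ ≡ 1 (mod 2). M₂ = 2, y₂ ≡ 2 (mod 3). k = 1×3×1 + 1×2×2 ≡ 1 (mod 6)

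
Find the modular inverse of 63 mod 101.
Since 101 is prime, by Fermat 63^(-1) ≡ 63^{99} ≡ 93 mod 101. Verify: 63 × 93 = 5859 ≡ 1 mod 101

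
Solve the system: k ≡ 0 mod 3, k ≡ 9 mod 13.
M = 3 × 13 = 39. M₁ = 13, y₁ ≡ 1 mod 3. M₂ = 3, y₂ ≡ 9 mod 13. k = 0×13×1 + 9×3×9 ≡ 9 mod 39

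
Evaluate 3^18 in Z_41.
By repeated squaring mod 41: 3^{1}≡3, 3^{2}≡9, 3^{4}≡40, 3^{8}≡1, 3^{16}≡1. Then 3^{18} = 3^{16+2} ≡ 1 × 9 ≡ 9 mod 41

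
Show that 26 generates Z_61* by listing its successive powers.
26^1, 26^2, ..., 26^{60} mod 61: [26, 5, 8, 25, 40, 3, 17, 15, 24, 14, 59, 9, 51, 45, 11, 42, 55, 27, 31, 13, 33, 4, 43, 20, 32, 39, 38, 12, 7, 60, 35, 56, 53, 36, 21, 58, 44, 46, 37, 47, 2, 52, 10, 16, 50, 19, 6, 34, 30, 48, 28, 57, 18, 41, 29, 22, 23, 49, 54, 1]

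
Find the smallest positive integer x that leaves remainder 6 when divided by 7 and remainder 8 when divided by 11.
M = 7 × 11 = 77. M₁ = 11, y₁ ≡ 2 mod 7. M₂ = 7, y₂ ≡ 8 mod 11. x = 6×11×2 + 8×7×8 ≡ 41 mod 77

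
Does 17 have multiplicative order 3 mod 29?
Powers of 17 mod 29: 17^1≡17, 17^2≡28, 17^3≡12, 17^4≡1. 17^3≡12≢1, so ord ≠ 3. No, the actual order is 4.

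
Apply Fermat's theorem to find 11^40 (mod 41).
By Fermat's Little Theorem, 11^{40} ≡ 1 (mod 41) since 41 is prime and gcd(11, 41) = 1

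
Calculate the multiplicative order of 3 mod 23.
Powers of 3 mod 23: 3^1≡3, 3^2≡9, 3^3≡4, 3^4≡12, 3^5≡13, 3^6≡16, 3^7≡2, 3^8≡6, 3^9≡18, 3^10≡8, 3^11≡1. So the order of 3 is 11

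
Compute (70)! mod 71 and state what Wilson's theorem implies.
(70)! mod 71 = 70. Since this equals -1 (mod 71), Wilson confirms 71 is prime.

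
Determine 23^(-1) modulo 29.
Since 29 is prime, by Fermat 23^(-1) ≡ 23^{27} ≡ 24 mod 29. Verify: 23 × 24 = 552 ≡ 1 mod 29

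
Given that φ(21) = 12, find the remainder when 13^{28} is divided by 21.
By Euler: 13^{12} ≡ 1 mod 21 since gcd(13, 21) = 1. 28 = 2×12 + 4. So 13^{28} ≡ 13^{4} ≡ 1 mod 21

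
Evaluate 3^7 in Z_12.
By repeated squaring mod 12: 3^{1}≡3, 3^{2}≡9, 3^{4}≡9. Then 3^{7} = 3^{4+2+1} ≡ 9 × 9 × 3 ≡ 3 mod 12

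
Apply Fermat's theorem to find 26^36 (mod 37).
By Fermat's Little Theorem, 26^{36} ≡ 1 (mod 37) since 37 is prime and gcd(26, 37) = 1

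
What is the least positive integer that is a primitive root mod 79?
g = 3. Powers: [3, 9, 27, 2, 6, 18, 54, 4, ...] generates all 78 non-zero residues.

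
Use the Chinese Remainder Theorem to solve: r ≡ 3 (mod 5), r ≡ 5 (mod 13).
M = 5 × 13 = 65. M₁ = 13, y₁ ≡ 2 (mod 5). M₂ = 5, y₂ ≡ 8 (mod 13). r = 3×13×2 + 5×5×8 ≡ 18 (mod 65)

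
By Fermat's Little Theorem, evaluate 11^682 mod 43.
By Fermat: 11^{42} ≡ 1 mod 43. 682 ≡ 10 mod 42. So 11^{682} ≡ 11^{10} ≡ 41 mod 43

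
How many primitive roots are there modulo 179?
There are φ(179-1) = φ(178) = 88 primitive roots modulo 179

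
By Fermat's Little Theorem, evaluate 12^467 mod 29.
By Fermat: 12^{28} ≡ 1 mod 29. 467 ≡ 19 mod 28. So 12^{467} ≡ 12^{19} ≡ 17 mod 29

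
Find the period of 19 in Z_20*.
Powers of 19 mod 20: 19^1≡19, 19^2≡1. Order = 2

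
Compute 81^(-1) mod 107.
Since 107 is prime, by Fermat 81^(-1) ≡ 81^{105} ≡ 37 mod 107. Verify: 81 × 37 = 2997 ≡ 1 mod 107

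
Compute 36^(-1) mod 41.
Since 41 is prime, by Fermat 36^(-1) ≡ 36^{39} ≡ 8 mod 41. Verify: 36 × 8 = 288 ≡ 1 mod 41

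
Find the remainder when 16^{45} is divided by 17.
By Fermat: 16^{16} ≡ 1 (mod 17). 45 = 2×16 + 13. So 16^{45} ≡ 16^{13} ≡ 16 (mod 17)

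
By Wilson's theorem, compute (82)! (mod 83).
By Wilson's theorem, (82)! ≡ -1 ≡ 82 (mod 83)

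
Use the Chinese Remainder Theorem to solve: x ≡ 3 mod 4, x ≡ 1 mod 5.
M = 4 × 5 = 20. M₁ = 5, y₁ ≡ 1 mod 4. M₂ = 4, y₂ ≡ 4 mod 5. x = 3×5×1 + 1×4×4 ≡ 11 mod 20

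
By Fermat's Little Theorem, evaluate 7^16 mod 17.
By Fermat's Little Theorem, 7^{16} ≡ 1 mod 17 since 17 is prime and gcd(7, 17) = 1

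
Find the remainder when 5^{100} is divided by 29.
By Fermat: 5^{28} ≡ 1 (mod 29). 100 = 3×28 + 16. So 5^{100} ≡ 5^{16} ≡ 25 (mod 29)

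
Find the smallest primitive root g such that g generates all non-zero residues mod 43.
g = 3. Powers: [3, 9, 27, 38, 28, 41, 37, 25, ...] generates all 42 non-zero residues.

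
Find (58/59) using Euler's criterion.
(58/59) = 58^{29} mod 59 = -1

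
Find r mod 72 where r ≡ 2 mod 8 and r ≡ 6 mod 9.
M = 8 × 9 = 72. M₁ = 9, y₁ ≡ 1 mod 8. M₂ = 8, y₂ ≡ 8 mod 9. r = 2×9×1 + 6×8×8 ≡ 42 mod 72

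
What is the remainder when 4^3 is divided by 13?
4^{3} = 64 ≡ 12 mod 13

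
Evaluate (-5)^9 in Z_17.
By repeated squaring (mod 17): (-5)^{1}≡12, (-5)^{2}≡8, (-5)^{4}≡13, (-5)^{8}≡16. Then (-5)^{9} = (-5)^{8+1} ≡ 16 × 12 ≡ 5 (mod 17)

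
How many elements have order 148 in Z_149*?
Number of primitive roots mod 149 = φ(p-1) = φ(148) = 72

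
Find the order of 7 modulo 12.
Powers of 7 mod 12: 7^1≡7, 7^2≡1. ord_12(7) = 2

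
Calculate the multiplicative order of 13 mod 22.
Powers of 13 mod 22: 13^1≡13, 13^2≡15, 13^3≡19, 13^4≡5, 13^5≡21, 13^6≡9, 13^7≡7, 13^8≡3, 13^9≡17, 13^10≡1. ord_22(13) = 10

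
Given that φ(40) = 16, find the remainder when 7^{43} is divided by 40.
By Euler: 7^{16} ≡ 1 (mod 40) since gcd(7, 40) = 1. 43 = 2×16 + 11. So 7^{43} ≡ 7^{11} ≡ 23 (mod 40)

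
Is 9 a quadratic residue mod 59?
By Euler's criterion: 9^{29} ≡ 1 mod 59. Since this equals 1, 9 is a QR.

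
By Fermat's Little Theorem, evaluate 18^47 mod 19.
By Fermat: 18^{18} ≡ 1 (mod 19). 47 = 2×18 + 11. So 18^{47} ≡ 18^{11} ≡ 18 (mod 19)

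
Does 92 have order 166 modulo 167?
ord_167(92) divides 166. For each prime q|166: 92^{83}≡166, 92^{2}≡114, none ≡ 1. So 92 has order 166 and is a primitive root mod 167.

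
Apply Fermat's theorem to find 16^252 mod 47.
By Fermat: 16^{46} ≡ 1 mod 47. 252 ≡ 22 mod 46. So 16^{252} ≡ 16^{22} ≡ 3 mod 47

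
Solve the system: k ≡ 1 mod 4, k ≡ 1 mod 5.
M = 4 × 5 = 20. M₁ = 5, y₁ ≡ 1 mod 4. M₂ = 4, y₂ ≡ 4 mod 5. k = 1×5×1 + 1×4×4 ≡ 1 mod 20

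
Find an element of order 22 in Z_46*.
5 has order 22 mod 46 since 5^{22} ≡ 1 mod 46 and no smaller power works.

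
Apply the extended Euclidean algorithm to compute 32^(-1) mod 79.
Extended GCD: 32(-37) + 79(15) = 1. So 32^(-1) ≡ -37 ≡ 42 mod 79. Verify: 32 × 42 = 1344 ≡ 1 mod 79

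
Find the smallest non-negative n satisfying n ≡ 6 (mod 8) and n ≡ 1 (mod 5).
M = 8 × 5 = 40. M₁ = 5, y₁ ≡ 5 (mod 8). M₂ = 8, y₂ ≡ 2 (mod 5). n = 6×5×5 + 1×8×2 ≡ 6 (mod 40)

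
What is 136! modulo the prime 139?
(138)! = (136)! × (137) × (138) ≡ -1 (mod 139). So (136)! ≡ -1 × [(138)(137)]^(-1) ≡ 69 (mod 139)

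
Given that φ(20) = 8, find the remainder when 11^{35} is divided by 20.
By Euler: 11^{8} ≡ 1 mod 20 since gcd(11, 20) = 1. 35 = 4×8 + 3. So 11^{35} ≡ 11^{3} ≡ 11 mod 20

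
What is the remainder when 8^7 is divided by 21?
By repeated squaring mod 21: 8^{1}≡8, 8^{2}≡1, 8^{4}≡1. Then 8^{7} = 8^{4+2+1} ≡ 1 × 1 × 8 ≡ 8 mod 21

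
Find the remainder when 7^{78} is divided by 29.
By Fermat: 7^{28} ≡ 1 (mod 29). 78 = 2×28 + 22. So 7^{78} ≡ 7^{22} ≡ 7 (mod 29)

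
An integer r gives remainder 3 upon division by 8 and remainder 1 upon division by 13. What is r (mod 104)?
M = 8 × 13 = 104. M₁ = 13, y₁ ≡ 5 (mod 8). M₂ = 8, y₂ ≡ 5 (mod 13). r = 3×13×5 + 1×8×5 ≡ 27 (mod 104)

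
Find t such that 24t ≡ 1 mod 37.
Since 37 is prime, by Fermat 24^(-1) ≡ 24^{35} ≡ 17 mod 37. Verify: 24 × 17 = 408 ≡ 1 mod 37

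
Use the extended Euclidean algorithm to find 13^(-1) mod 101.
Extended GCD: 13(-31) + 101(4) = 1. So 13^(-1) ≡ -31 ≡ 70 mod 101. Verify: 13 × 70 = 910 ≡ 1 mod 101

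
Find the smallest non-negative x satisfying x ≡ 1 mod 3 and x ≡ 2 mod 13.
M = 3 × 13 = 39. M₁ = 13, y₁ ≡ 1 mod 3. M₂ = 3, y₂ ≡ 9 mod 13. x = 1×13×1 + 2×3×9 ≡ 28 mod 39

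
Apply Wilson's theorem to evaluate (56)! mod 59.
(58)! = (56)! × (57) × (58) ≡ -1 (mod 59). So (56)! ≡ -1 × [(58)(57)]^(-1) ≡ 29 (mod 59)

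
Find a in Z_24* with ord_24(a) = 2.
17 has order 2 mod 24 since 17^{2} ≡ 1 (mod 24) and no smaller power works.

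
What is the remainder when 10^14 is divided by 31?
By repeated squaring mod 31: 10^{1}≡10, 10^{2}≡7, 10^{4}≡18, 10^{8}≡14. Then 10^{14} = 10^{8+4+2} ≡ 14 × 18 × 7 ≡ 28 mod 31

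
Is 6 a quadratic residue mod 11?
By Euler's criterion: 6^{5} ≡ 10 mod 11. Since this equals -1 (≡ 10), 6 is not a QR.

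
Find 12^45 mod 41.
Using Fermat: 12^{40} ≡ 1 mod 41. 45 ≡ 5 mod 40. So 12^{45} ≡ 12^{5} ≡ 3 mod 41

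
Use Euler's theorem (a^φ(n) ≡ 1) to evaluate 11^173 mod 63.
By Euler: 11^{36} ≡ 1 (mod 63) since gcd(11, 63) = 1. 173 = 4×36 + 29. So 11^{173} ≡ 11^{29} ≡ 23 (mod 63)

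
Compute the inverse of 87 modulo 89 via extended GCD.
Extended GCD: 87(44) + 89(-43) = 1. So 87^(-1) ≡ 44 (mod 89). Verify: 87 × 44 = 3828 ≡ 1 (mod 89)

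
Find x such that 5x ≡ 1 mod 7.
Since 7 is prime, by Fermat 5^(-1) ≡ 5^{5} ≡ 3 mod 7. Verify: 5 × 3 = 15 ≡ 1 mod 7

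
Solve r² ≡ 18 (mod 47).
The square roots of 18 mod 47 are 21 and 26. Verify: 21² = 441 ≡ 18 (mod 47)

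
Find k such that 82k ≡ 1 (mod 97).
Since 97 is prime, by Fermat 82^(-1) ≡ 82^{95} ≡ 84 (mod 97). Verify: 82 × 84 = 6888 ≡ 1 (mod 97)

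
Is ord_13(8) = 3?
Powers of 8 mod 13: 8^1≡8, 8^2≡12, 8^3≡5, 8^4≡1. 8^3≡5≢1, so ord ≠ 3. No, the actual order is 4.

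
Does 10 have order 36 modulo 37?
10^{3} ≡ 1 (mod 37) and 3 < 36, so ord_37(10) = 3 ≠ 36 and 10 is not a primitive root.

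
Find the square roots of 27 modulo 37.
The square roots of 27 mod 37 are 8 and 29. Verify: 8² = 64 ≡ 27 (mod 37)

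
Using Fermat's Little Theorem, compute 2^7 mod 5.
By Fermat: 2^{4} ≡ 1 mod 5. So 2^{7} = 2^{4} · 2^{3} ≡ 2^{3} ≡ 3 mod 5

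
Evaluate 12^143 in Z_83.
Using Fermat: 12^{82} ≡ 1 (mod 83). 143 ≡ 61 (mod 82). So 12^{143} ≡ 12^{61} ≡ 16 (mod 83)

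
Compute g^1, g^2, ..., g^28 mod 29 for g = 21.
21^1, 21^2, ..., 21^{28} mod 29: [21, 6, 10, 7, 2, 13, 12, 20, 14, 4, 26, 24, 11, 28, 8, 23, 19, 22, 27, 16, 17, 9, 15, 25, 3, 5, 18, 1]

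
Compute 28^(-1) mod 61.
Since 61 is prime, by Fermat 28^(-1) ≡ 28^{59} ≡ 24 mod 61. Verify: 28 × 24 = 672 ≡ 1 mod 61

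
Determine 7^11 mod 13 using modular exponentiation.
By repeated squaring (mod 13): 7^{1}≡7, 7^{2}≡10, 7^{4}≡9, 7^{8}≡3. Then 7^{11} = 7^{8+2+1} ≡ 3 × 10 × 7 ≡ 2 (mod 13)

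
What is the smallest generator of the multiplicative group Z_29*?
g = 2. For each prime q|28: 2^{14}≡28, 2^{4}≡16, none ≡ 1, so ord_29(2) = 28 and 2 is a primitive root.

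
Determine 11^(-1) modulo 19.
Since 19 is prime, by Fermat 11^(-1) ≡ 11^{17} ≡ 7 (mod 19). Verify: 11 × 7 = 77 ≡ 1 (mod 19)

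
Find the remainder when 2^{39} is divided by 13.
By Fermat: 2^{12} ≡ 1 (mod 13). 39 = 3×12 + 3. So 2^{39} ≡ 2^{3} ≡ 8 (mod 13)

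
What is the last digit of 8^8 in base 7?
Using Fermat: 8^{6} ≡ 1 (mod 7). 8 ≡ 2 (mod 6). So 8^{8} ≡ 8^{2} ≡ 1 (mod 7)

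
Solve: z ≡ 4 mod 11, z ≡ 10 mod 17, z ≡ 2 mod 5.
M = 11 × 17 × 5 = 935. M₁ = 85, y₁ ≡ 7 mod 11. M₂ = 55, y₂ ≡ 13 mod 17. M₃ = 187, y₃ ≡ 3 mod 5. z = 4×85×7 + 10×55×13 + 2×187×3 ≡ 367 mod 935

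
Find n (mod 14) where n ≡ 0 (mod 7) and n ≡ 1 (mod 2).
M = 7 × 2 = 14. M₁ = 2, y₁ ≡ 4 (mod 7). M₂ = 7, y₂ ≡ 1 (mod 2). n = 0×2×4 + 1×7×1 ≡ 7 (mod 14)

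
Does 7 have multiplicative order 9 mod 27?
Powers of 7 mod 27: 7^1≡7, 7^2≡22, 7^3≡19, 7^4≡25, 7^5≡13, 7^6≡10, 7^7≡16, 7^8≡4, 7^9≡1. First k with 7^k≡1 is k=9. Yes, ord_27(7) = 9.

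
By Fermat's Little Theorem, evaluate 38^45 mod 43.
By Fermat: 38^{42} ≡ 1 mod 43. So 38^{45} = 38^{42} · 38^{3} ≡ 38^{3} ≡ 4 mod 43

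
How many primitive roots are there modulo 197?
There are φ(197-1) = φ(196) = 84 primitive roots modulo 197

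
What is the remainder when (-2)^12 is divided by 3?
Using Fermat: (-2)^{2} ≡ 1 mod 3. 12 ≡ 0 mod 2. So (-2)^{12} ≡ (-2)^{0} ≡ 1 mod 3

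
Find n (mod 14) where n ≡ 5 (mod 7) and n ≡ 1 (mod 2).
M = 7 × 2 = 14. M₁ = 2, y₁ ≡ 4 (mod 7). M₂ = 7, y₂ ≡ 1 (mod 2). n = 5×2×4 + 1×7×1 ≡ 5 (mod 14)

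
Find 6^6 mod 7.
Using Fermat: 6^{6} ≡ 1 mod 7. 6 ≡ 0 mod 6. So 6^{6} ≡ 6^{0} ≡ 1 mod 7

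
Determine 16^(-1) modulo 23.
Since 23 is prime, by Fermat 16^(-1) ≡ 16^{21} ≡ 13 (mod 23). Verify: 16 × 13 = 208 ≡ 1 (mod 23)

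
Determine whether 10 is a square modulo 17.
By Euler's criterion: 10^{8} ≡ 16 (mod 17). Since this equals -1 (≡ 16), 10 is not a QR.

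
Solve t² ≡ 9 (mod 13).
The square roots of 9 mod 13 are 3 and 10. Verify: 3² = 9 ≡ 9 (mod 13)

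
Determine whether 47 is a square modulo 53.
By Euler's criterion: 47^{26} ≡ 1 mod 53. Since this equals 1, 47 is a QR.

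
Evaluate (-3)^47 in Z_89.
By repeated squaring mod 89: (-3)^{1}≡86, (-3)^{2}≡9, (-3)^{4}≡81, (-3)^{8}≡64, (-3)^{16}≡2, (-3)^{32}≡4. Then (-3)^{47} = (-3)^{32+8+4+2+1} ≡ 4 × 64 × 81 × 9 × 86 ≡ 27 mod 89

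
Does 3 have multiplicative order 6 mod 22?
Powers of 3 mod 22: 3^1≡3, 3^2≡9, 3^3≡5, 3^4≡15, 3^5≡1. Already 3^5≡1, so the order is 5 < 6. No, the actual order is 5.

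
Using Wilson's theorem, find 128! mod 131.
(130)! = (128)! × (129) × (130) ≡ -1 mod 131. So (128)! ≡ -1 × [(130)(129)]^(-1) ≡ 65 mod 131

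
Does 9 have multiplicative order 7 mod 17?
Powers of 9 mod 17: 9^1≡9, 9^2≡13, 9^3≡15, 9^4≡16, 9^5≡8, 9^6≡4, 9^7≡2, 9^8≡1. 9^7≡2≢1, so ord ≠ 7. No, the actual order is 8.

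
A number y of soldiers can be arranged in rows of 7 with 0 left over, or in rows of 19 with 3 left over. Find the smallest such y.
M = 7 × 19 = 133. M₁ = 19, y₁ ≡ 3 (mod 7). M₂ = 7, y₂ ≡ 11 (mod 19). y = 0×19×3 + 3×7×11 ≡ 98 (mod 133)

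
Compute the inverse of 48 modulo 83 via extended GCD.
Extended GCD: 48(-19) + 83(11) = 1. So 48^(-1) ≡ -19 ≡ 64 mod 83. Verify: 48 × 64 = 3072 ≡ 1 mod 83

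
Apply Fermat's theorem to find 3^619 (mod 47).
By Fermat: 3^{46} ≡ 1 (mod 47). 619 ≡ 21 (mod 46). So 3^{619} ≡ 3^{21} ≡ 21 (mod 47)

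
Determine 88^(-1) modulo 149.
Since 149 is prime, by Fermat 88^(-1) ≡ 88^{147} ≡ 127 mod 149. Verify: 88 × 127 = 11176 ≡ 1 mod 149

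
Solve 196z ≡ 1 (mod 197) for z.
Since 197 is prime, by Fermat 196^(-1) ≡ 196^{195} ≡ 196 (mod 197). Verify: 196 × 196 = 38416 ≡ 1 (mod 197)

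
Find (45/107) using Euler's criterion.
(45/107) = 45^{53} mod 107 = -1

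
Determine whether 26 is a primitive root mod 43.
ord_43(26) divides 42. For each prime q|42: 26^{21}≡42, 26^{14}≡6, 26^{6}≡35, none ≡ 1. So 26 has order 42 and is a primitive root mod 43.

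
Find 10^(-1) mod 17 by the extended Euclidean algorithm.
Extended GCD: 10(-5) + 17(3) = 1. So 10^(-1) ≡ -5 ≡ 12 mod 17. Verify: 10 × 12 = 120 ≡ 1 mod 17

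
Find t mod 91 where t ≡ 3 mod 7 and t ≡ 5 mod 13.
M = 7 × 13 = 91. M₁ = 13, y₁ ≡ 6 mod 7. M₂ = 7, y₂ ≡ 2 mod 13. t = 3×13×6 + 5×7×2 ≡ 31 mod 91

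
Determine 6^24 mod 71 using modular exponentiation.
By repeated squaring (mod 71): 6^{1}≡6, 6^{2}≡36, 6^{4}≡18, 6^{8}≡40, 6^{16}≡38. Then 6^{24} = 6^{16+8} ≡ 38 × 40 ≡ 29 (mod 71)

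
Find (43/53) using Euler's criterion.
(43/53) = 43^{26} mod 53 = 1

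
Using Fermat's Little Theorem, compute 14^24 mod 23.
By Fermat: 14^{22} ≡ 1 mod 23. So 14^{24} = 14^{22} · 14^{2} ≡ 14^{2} ≡ 12 mod 23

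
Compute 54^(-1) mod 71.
Since 71 is prime, by Fermat 54^(-1) ≡ 54^{69} ≡ 25 mod 71. Verify: 54 × 25 = 1350 ≡ 1 mod 71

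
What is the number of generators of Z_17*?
A prime p has φ(p-1) primitive roots; here φ(16) = 8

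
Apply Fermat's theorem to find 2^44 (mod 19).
By Fermat: 2^{18} ≡ 1 (mod 19). 44 = 2×18 + 8. So 2^{44} ≡ 2^{8} ≡ 9 (mod 19)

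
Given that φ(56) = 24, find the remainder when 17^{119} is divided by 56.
By Euler: 17^{24} ≡ 1 (mod 56) since gcd(17, 56) = 1. 119 = 4×24 + 23. So 17^{119} ≡ 17^{23} ≡ 33 (mod 56)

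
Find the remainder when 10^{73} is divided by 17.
By Fermat: 10^{16} ≡ 1 mod 17. 73 = 4×16 + 9. So 10^{73} ≡ 10^{9} ≡ 7 mod 17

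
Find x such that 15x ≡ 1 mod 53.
Since 53 is prime, by Fermat 15^(-1) ≡ 15^{51} ≡ 46 mod 53. Verify: 15 × 46 = 690 ≡ 1 mod 53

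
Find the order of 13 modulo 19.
Powers of 13 mod 19: 13^1≡13, 13^2≡17, 13^3≡12, 13^4≡4, 13^5≡14, 13^6≡11, 13^7≡10, 13^8≡16, 13^9≡18, 13^10≡6, 13^11≡2, 13^12≡7, 13^13≡15, 13^14≡5, 13^15≡8, 13^16≡9, 13^17≡3, 13^18≡1. ord_19(13) = 18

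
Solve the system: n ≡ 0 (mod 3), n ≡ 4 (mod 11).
M = 3 × 11 = 33. M₁ = 11, y₁ ≡ 2 (mod 3). M₂ = 3, y₂ ≡ 4 (mod 11). n = 0×11×2 + 4×3×4 ≡ 15 (mod 33)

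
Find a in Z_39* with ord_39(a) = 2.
14 has order 2 mod 39 since 14^{2} ≡ 1 (mod 39) and no smaller power works.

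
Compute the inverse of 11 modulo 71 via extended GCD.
Extended GCD: 11(13) + 71(-2) = 1. So 11^(-1) ≡ 13 (mod 71). Verify: 11 × 13 = 143 ≡ 1 (mod 71)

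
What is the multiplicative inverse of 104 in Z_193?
Since 193 is prime, by Fermat 104^(-1) ≡ 104^{191} ≡ 13 (mod 193). Verify: 104 × 13 = 1352 ≡ 1 (mod 193)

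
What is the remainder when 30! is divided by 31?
By Wilson's theorem, (30)! ≡ -1 ≡ 30 mod 31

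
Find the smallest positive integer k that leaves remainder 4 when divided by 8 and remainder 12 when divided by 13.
M = 8 × 13 = 104. M₁ = 13, y₁ ≡ 5 (mod 8). M₂ = 8, y₂ ≡ 5 (mod 13). k = 4×13×5 + 12×8×5 ≡ 12 (mod 104)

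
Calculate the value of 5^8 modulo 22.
By repeated squaring mod 22: 5^{1}≡5, 5^{2}≡3, 5^{4}≡9, 5^{8}≡15. So 5^{8} ≡ 15 mod 22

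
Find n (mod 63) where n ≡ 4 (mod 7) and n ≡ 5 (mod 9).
M = 7 × 9 = 63. M₁ = 9, y₁ ≡ 4 (mod 7). M₂ = 7, y₂ ≡ 4 (mod 9). n = 4×9×4 + 5×7×4 ≡ 32 (mod 63)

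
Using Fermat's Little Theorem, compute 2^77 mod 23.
By Fermat: 2^{22} ≡ 1 (mod 23). 77 = 3×22 + 11. So 2^{77} ≡ 2^{11} ≡ 1 (mod 23)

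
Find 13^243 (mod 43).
Using Fermat: 13^{42} ≡ 1 (mod 43). 243 ≡ 33 (mod 42). So 13^{243} ≡ 13^{33} ≡ 41 (mod 43)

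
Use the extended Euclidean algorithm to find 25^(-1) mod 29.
Extended GCD: 25(7) + 29(-6) = 1. So 25^(-1) ≡ 7 mod 29. Verify: 25 × 7 = 175 ≡ 1 mod 29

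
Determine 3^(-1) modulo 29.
Since 29 is prime, by Fermat 3^(-1) ≡ 3^{27} ≡ 10 (mod 29). Verify: 3 × 10 = 30 ≡ 1 (mod 29)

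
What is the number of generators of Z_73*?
There are φ(73-1) = φ(72) = 24 primitive roots modulo 73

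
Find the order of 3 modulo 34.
Powers of 3 mod 34: 3^1≡3, 3^2≡9, 3^3≡27, 3^4≡13, 3^5≡5, 3^6≡15, 3^7≡11, 3^8≡33, 3^9≡31, 3^10≡25, 3^11≡7, 3^12≡21, 3^13≡29, 3^14≡19, 3^15≡23, 3^16≡1. So the order of 3 is 16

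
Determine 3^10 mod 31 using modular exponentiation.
By repeated squaring mod 31: 3^{1}≡3, 3^{2}≡9, 3^{4}≡19, 3^{8}≡20. Then 3^{10} = 3^{8+2} ≡ 20 × 9 ≡ 25 mod 31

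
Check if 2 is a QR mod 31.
By Euler's criterion: 2^{15} ≡ 1 mod 31. Since this equals 1, 2 is a QR.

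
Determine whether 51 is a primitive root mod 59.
51^{29} ≡ 1 mod 59 and 29 < 58, so ord_59(51) = 29 ≠ 58 and 51 is not a primitive root.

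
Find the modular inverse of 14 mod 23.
Since 23 is prime, by Fermat 14^(-1) ≡ 14^{21} ≡ 5 (mod 23). Verify: 14 × 5 = 70 ≡ 1 (mod 23)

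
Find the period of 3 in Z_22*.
Powers of 3 mod 22: 3^1≡3, 3^2≡9, 3^3≡5, 3^4≡15, 3^5≡1. So the order of 3 is 5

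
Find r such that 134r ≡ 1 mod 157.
Since 157 is prime, by Fermat 134^(-1) ≡ 134^{155} ≡ 116 mod 157. Verify: 134 × 116 = 15544 ≡ 1 mod 157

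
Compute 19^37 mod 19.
By repeated squaring mod 19: 19^{1}≡0, 19^{2}≡0, 19^{4}≡0, 19^{8}≡0, 19^{16}≡0, 19^{32}≡0. Then 19^{37} = 19^{32+4+1} ≡ 0 × 0 × 0 ≡ 0 mod 19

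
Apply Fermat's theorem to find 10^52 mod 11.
By Fermat: 10^{10} ≡ 1 mod 11. 52 = 5×10 + 2. So 10^{52} ≡ 10^{2} ≡ 1 mod 11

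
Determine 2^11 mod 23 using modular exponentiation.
By repeated squaring (mod 23): 2^{1}≡2, 2^{2}≡4, 2^{4}≡16, 2^{8}≡3. Then 2^{11} = 2^{8+2+1} ≡ 3 × 4 × 2 ≡ 1 (mod 23)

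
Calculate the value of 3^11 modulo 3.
By repeated squaring mod 3: 3^{1}≡0, 3^{2}≡0, 3^{4}≡0, 3^{8}≡0. Then 3^{11} = 3^{8+2+1} ≡ 0 × 0 × 0 ≡ 0 mod 3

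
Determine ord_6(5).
Powers of 5 mod 6: 5^1≡5, 5^2≡1. So the order of 5 is 2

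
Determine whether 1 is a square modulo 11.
By Euler's criterion: 1^{5} ≡ 1 (mod 11). Since this equals 1, 1 is a QR.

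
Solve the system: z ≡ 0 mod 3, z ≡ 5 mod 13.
M = 3 × 13 = 39. M₁ = 13, y₁ ≡ 1 mod 3. M₂ = 3, y₂ ≡ 9 mod 13. z = 0×13×1 + 5×3×9 ≡ 18 mod 39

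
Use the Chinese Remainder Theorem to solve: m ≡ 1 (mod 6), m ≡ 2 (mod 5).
M = 6 × 5 = 30. M₁ = 5, y₁ ≡ 5 (mod 6). M₂ = 6, y₂ ≡ 1 (mod 5). m = 1×5×5 + 2×6×1 ≡ 7 (mod 30)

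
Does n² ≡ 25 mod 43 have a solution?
By Euler's criterion: 25^{21} ≡ 1 mod 43. Since this equals 1, 25 is a QR.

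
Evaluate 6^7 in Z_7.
Using Fermat: 6^{6} ≡ 1 mod 7. 7 ≡ 1 mod 6. So 6^{7} ≡ 6^{1} ≡ 6 mod 7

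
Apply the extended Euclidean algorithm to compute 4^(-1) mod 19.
Extended GCD: 4(5) + 19(-1) = 1. So 4^(-1) ≡ 5 mod 19. Verify: 4 × 5 = 20 ≡ 1 mod 19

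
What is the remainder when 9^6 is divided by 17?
By repeated squaring mod 17: 9^{1}≡9, 9^{2}≡13, 9^{4}≡16. Then 9^{6} = 9^{4+2} ≡ 16 × 13 ≡ 4 mod 17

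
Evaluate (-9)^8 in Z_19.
By repeated squaring (mod 19): (-9)^{1}≡10, (-9)^{2}≡5, (-9)^{4}≡6, (-9)^{8}≡17. So (-9)^{8} ≡ 17 (mod 19)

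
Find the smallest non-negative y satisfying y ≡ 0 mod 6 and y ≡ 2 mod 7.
M = 6 × 7 = 42. M₁ = 7, y₁ ≡ 1 mod 6. M₂ = 6, y₂ ≡ 6 mod 7. y = 0×7×1 + 2×6×6 ≡ 30 mod 42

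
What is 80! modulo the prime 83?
(82)! = (80)! × (81) × (82) ≡ -1 (mod 83). So (80)! ≡ -1 × [(82)(81)]^(-1) ≡ 41 (mod 83)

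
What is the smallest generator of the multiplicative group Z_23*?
g = 5. Powers: [5, 2, 10, 4, 20, 8, 17, 16, 11, ...] generates all 22 non-zero residues.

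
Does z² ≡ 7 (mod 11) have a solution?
By Euler's criterion: 7^{5} ≡ 10 (mod 11). Since this equals -1 (≡ 10), 7 is not a QR.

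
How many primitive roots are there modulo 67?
Number of primitive roots mod 67 = φ(p-1) = φ(66) = 20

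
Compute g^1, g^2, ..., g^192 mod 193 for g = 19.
19^1, 19^2, ..., 19^{192} mod 193: [19, 168, 104, 46, 102, 8, 152, 186, 60, 175, 44, 64, 58, 137, 94, 49, 159, 126, 78, 131, 173, 6, 114, 43, 45, 83, 33, 48, 140, 151, 167, 85, 71, 191, 155, 50, 178, 101, 182, 177, 82, 14, 73, 36, 105, 65, 77, 112, 5, 95, 68, 134, 37, 124, 40, 181, 158, 107, 103, 27, 127, 97, 106, 84, 52, 23, 51, 4, 76, 93, 30, 184, 22, 32, 29, 165, 47, 121, 176, 63, 39, 162, 183, 3, 57, 118, 119, 138, 113, 24, 70, 172, 180, 139, 132, 192, 174, 25, 89, 147, 91, 185, 41, 7, 133, 18, 149, 129, 135, 56, 99, 144, 34, 67, 115, 62, 20, 187, 79, 150, 148, 110, 160, 145, 53, 42, 26, 108, 122, 2, 38, 143, 15, 92, 11, 16, 111, 179, 120, 157, 88, 128, 116, 81, 188, 98, 125, 59, 156, 69, 153, 12, 35, 86, 90, 166, 66, 96, 87, 109, 141, 170, 142, 189, 117, 100, 163, 9, 171, 161, 164, 28, 146, 72, 17, 130, 154, 31, 10, 190, 136, 75, 74, 55, 80, 169, 123, 21, 13, 54, 61, 1]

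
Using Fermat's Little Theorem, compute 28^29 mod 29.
By Fermat: 28^{28} ≡ 1 (mod 29). So 28^{29} = 28^{28} · 28^{1} ≡ 28^{1} ≡ 28 (mod 29)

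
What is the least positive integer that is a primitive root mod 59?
g = 2. For each prime q|58: 2^{29}≡58, 2^{2}≡4, none ≡ 1, so ord_59(2) = 58 and 2 is a primitive root.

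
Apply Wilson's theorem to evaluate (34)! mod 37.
(36)! = (34)! × (35) × (36) ≡ -1 mod 37. So (34)! ≡ -1 × [(36)(35)]^(-1) ≡ 18 mod 37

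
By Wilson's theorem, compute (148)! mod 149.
By Wilson's theorem, (148)! ≡ -1 ≡ 148 mod 149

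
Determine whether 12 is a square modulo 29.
By Euler's criterion: 12^{14} ≡ 28 mod 29. Since this equals -1 (≡ 28), 12 is not a QR.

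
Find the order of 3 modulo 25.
Powers of 3 mod 25: 3^1≡3, 3^2≡9, 3^3≡2, 3^4≡6, 3^5≡18, 3^6≡4, 3^7≡12, 3^8≡11, 3^9≡8, 3^10≡24, 3^11≡22, 3^12≡16, 3^13≡23, 3^14≡19, 3^15≡7, 3^16≡21, 3^17≡13, 3^18≡14, 3^19≡17, 3^20≡1. Order = 20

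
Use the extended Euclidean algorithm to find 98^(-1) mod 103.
Extended GCD: 98(41) + 103(-39) = 1. So 98^(-1) ≡ 41 (mod 103). Verify: 98 × 41 = 4018 ≡ 1 (mod 103)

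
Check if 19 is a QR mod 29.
By Euler's criterion: 19^{14} ≡ 28 mod 29. Since this equals -1 (≡ 28), 19 is not a QR.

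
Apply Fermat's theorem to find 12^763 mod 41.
By Fermat: 12^{40} ≡ 1 mod 41. 763 ≡ 3 mod 40. So 12^{763} ≡ 12^{3} ≡ 6 mod 41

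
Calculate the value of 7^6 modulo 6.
By repeated squaring (mod 6): 7^{1}≡1, 7^{2}≡1, 7^{4}≡1. Then 7^{6} = 7^{4+2} ≡ 1 × 1 ≡ 1 (mod 6)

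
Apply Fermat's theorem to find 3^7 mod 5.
By Fermat: 3^{4} ≡ 1 mod 5. So 3^{7} = 3^{4} · 3^{3} ≡ 3^{3} ≡ 2 mod 5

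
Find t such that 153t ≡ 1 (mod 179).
Since 179 is prime, by Fermat 153^(-1) ≡ 153^{177} ≡ 117 (mod 179). Verify: 153 × 117 = 17901 ≡ 1 (mod 179)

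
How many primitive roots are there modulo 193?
There are φ(193-1) = φ(192) = 64 primitive roots modulo 193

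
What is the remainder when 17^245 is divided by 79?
Using Fermat: 17^{78} ≡ 1 (mod 79). 245 ≡ 11 (mod 78). So 17^{245} ≡ 17^{11} ≡ 41 (mod 79)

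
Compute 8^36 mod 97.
By repeated squaring mod 97: 8^{1}≡8, 8^{2}≡64, 8^{4}≡22, 8^{8}≡96, 8^{16}≡1, 8^{32}≡1. Then 8^{36} = 8^{32+4} ≡ 1 × 22 ≡ 22 mod 97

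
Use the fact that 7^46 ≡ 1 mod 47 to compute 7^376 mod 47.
By Fermat: 7^{46} ≡ 1 mod 47. 376 ≡ 8 mod 46. So 7^{376} ≡ 7^{8} ≡ 16 mod 47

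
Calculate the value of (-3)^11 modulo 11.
Using Fermat: (-3)^{10} ≡ 1 mod 11. 11 ≡ 1 mod 10. So (-3)^{11} ≡ (-3)^{1} ≡ 8 mod 11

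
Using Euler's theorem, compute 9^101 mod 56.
By Euler: 9^{24} ≡ 1 mod 56 since gcd(9, 56) = 1. 101 = 4×24 + 5. So 9^{101} ≡ 9^{5} ≡ 25 mod 56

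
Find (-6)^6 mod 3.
By repeated squaring mod 3: (-6)^{1}≡0, (-6)^{2}≡0, (-6)^{4}≡0. Then (-6)^{6} = (-6)^{4+2} ≡ 0 × 0 ≡ 0 mod 3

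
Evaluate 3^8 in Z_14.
By repeated squaring (mod 14): 3^{1}≡3, 3^{2}≡9, 3^{4}≡11, 3^{8}≡9. So 3^{8} ≡ 9 (mod 14)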